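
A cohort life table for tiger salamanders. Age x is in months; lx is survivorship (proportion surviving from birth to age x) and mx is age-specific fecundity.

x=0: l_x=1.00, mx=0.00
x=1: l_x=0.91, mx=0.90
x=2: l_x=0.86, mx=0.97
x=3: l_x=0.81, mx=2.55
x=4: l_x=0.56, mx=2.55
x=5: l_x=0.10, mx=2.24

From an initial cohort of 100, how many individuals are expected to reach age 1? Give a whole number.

91

Expected survivors = N0 · l_1 = 100 × 0.91 = 91 → 91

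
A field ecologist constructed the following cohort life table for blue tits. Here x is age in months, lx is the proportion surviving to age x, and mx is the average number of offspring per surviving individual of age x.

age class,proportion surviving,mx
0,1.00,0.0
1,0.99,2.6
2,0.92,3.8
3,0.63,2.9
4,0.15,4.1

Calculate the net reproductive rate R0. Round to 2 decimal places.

lx·mx by age: 0, 2.574, 3.496, 1.827, 0.615
R0 = Σ lx·mx = 8.512 → 8.51

8.51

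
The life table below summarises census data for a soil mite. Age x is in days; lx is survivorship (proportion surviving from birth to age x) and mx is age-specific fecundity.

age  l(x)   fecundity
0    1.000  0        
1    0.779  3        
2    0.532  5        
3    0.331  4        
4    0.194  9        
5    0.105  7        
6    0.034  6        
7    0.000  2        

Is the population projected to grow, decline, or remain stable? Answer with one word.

growing

R0 = Σ lx·mx = 0 + 2.337 + 2.66 + 1.324 + 1.746 + 0.735 + 0.204 + 0 = 9.006
R0 > 1, so the population is growing.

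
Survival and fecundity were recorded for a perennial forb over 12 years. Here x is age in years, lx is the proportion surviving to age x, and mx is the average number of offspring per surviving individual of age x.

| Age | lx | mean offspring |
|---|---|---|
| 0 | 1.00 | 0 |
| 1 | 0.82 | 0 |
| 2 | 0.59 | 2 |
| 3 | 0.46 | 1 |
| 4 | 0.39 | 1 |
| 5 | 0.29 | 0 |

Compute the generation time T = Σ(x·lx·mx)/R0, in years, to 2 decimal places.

2.61

lx·mx: 0, 0, 1.18, 0.46, 0.39, 0 → R0 = 2.03
x·lx·mx: 0, 0, 2.36, 1.38, 1.56, 0 → Σ = 5.3
T = 5.3 / 2.03 = 2.610837… → 2.61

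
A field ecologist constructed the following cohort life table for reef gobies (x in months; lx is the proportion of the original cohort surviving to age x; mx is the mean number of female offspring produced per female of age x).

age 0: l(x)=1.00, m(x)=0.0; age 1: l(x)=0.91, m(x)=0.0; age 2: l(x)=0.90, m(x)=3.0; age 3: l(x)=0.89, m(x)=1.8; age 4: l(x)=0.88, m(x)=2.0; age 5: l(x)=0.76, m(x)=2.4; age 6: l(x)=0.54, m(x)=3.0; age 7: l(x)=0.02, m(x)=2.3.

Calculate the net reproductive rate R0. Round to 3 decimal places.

lx·mx by age: 0, 0, 2.7, 1.602, 1.76, 1.824, 1.62, 0.046
R0 = Σ lx·mx = 9.552 → 9.552

9.552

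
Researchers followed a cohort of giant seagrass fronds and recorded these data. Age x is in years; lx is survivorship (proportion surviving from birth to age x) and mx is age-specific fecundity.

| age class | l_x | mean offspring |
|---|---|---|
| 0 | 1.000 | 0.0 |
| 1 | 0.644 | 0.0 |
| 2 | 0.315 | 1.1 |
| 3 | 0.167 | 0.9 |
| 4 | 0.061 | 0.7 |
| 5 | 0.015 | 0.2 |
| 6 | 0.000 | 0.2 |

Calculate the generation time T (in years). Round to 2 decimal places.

2.45

lx·mx: 0, 0, 0.3465, 0.1503, 0.0427, 0.003, 0 → R0 = 0.5425
x·lx·mx: 0, 0, 0.693, 0.4509, 0.1708, 0.015, 0 → Σ = 1.3297
T = 1.3297 / 0.5425 = 2.45106… → 2.45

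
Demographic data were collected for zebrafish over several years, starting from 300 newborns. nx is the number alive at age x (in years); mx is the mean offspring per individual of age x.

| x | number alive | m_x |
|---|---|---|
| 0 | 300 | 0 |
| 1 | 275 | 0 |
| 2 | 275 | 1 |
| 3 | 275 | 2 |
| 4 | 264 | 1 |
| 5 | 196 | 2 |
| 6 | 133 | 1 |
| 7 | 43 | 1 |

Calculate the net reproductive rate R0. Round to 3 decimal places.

lx = nx/n0 = nx/300: 1, 0.91667…, 0.91667…, 0.91667…, 0.88, 0.65333…, 0.44333…, 0.14333…
lx·mx by age: 0, 0, 0.916667…, 1.833333…, 0.88, 1.306667…, 0.443333…, 0.143333…
R0 = Σ lx·mx = 5.523333… → 5.523

5.523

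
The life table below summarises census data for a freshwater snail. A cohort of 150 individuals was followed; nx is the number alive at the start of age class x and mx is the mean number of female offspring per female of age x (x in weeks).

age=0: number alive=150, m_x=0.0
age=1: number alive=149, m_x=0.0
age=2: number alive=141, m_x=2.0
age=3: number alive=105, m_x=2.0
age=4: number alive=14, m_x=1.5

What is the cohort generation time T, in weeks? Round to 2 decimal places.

2.49

lx = nx/n0 = nx/150: 1, 0.99333…, 0.94, 0.7, 0.09333…
lx·mx: 0, 0, 1.88, 1.4, 0.14… → R0 = 3.42…
x·lx·mx: 0, 0, 3.76, 4.2, 0.56… → Σ = 8.52…
T = 8.52… / 3.42… = 2.491228… → 2.49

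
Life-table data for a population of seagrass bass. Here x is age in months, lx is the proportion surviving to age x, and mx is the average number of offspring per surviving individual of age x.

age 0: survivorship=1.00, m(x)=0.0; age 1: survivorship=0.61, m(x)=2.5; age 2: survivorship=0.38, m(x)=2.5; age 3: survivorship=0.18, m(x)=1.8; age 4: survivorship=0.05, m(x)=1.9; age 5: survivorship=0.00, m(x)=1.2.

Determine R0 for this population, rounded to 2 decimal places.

2.89

lx·mx by age: 0, 1.525, 0.95, 0.324, 0.095, 0
R0 = Σ lx·mx = 2.894 → 2.89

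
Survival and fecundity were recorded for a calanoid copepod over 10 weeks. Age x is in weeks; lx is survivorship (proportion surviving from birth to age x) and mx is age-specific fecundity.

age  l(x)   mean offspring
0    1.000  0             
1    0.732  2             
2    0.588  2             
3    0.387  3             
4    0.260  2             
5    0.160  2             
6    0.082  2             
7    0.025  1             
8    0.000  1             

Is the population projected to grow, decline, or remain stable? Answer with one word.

R0 = Σ lx·mx = 0 + 1.464 + 1.176 + 1.161 + 0.52 + 0.32 + 0.164 + 0.025 + 0 = 4.83
R0 > 1, so the population is growing.

growing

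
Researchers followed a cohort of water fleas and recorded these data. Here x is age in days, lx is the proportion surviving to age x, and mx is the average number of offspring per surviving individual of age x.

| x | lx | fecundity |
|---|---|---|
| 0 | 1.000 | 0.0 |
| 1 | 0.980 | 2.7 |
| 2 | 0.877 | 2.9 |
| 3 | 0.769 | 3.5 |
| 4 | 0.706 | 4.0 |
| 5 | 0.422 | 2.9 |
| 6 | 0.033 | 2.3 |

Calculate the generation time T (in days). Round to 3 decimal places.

lx·mx: 0, 2.646, 2.5433, 2.6915, 2.824, 1.2238, 0.0759 → R0 = 12.0045
x·lx·mx: 0, 2.646, 5.0866, 8.0745, 11.296, 6.119, 0.4554 → Σ = 33.6775
T = 33.6775 / 12.0045 = 2.805406… → 2.805

2.805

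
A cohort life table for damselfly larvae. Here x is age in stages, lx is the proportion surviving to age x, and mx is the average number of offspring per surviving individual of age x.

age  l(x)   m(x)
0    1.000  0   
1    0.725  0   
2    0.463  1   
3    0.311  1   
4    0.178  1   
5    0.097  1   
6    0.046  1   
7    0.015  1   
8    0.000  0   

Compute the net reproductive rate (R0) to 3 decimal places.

1.110

lx·mx by age: 0, 0, 0.463, 0.311, 0.178, 0.097, 0.046, 0.015, 0
R0 = Σ lx·mx = 1.11 → 1.110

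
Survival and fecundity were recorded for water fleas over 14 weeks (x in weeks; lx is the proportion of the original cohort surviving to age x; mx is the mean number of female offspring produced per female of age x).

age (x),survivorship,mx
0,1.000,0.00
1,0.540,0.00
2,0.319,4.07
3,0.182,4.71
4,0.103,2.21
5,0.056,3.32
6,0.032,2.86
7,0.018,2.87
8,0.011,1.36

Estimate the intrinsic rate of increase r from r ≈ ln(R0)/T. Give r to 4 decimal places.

R0 = Σ lx·mx = 0 + 0 + 1.29833 + 0.85722 + 0.22763 + 0.18592 + 0.09152 + 0.05166 + 0.01496 = 2.72724
Σ x·lx·mx = 8.03886; T = 8.03886/2.72724 = 2.94762…
r ≈ ln(R0)/T = ln(2.72724)/2.94762… = 0.340373… → 0.3404

0.3404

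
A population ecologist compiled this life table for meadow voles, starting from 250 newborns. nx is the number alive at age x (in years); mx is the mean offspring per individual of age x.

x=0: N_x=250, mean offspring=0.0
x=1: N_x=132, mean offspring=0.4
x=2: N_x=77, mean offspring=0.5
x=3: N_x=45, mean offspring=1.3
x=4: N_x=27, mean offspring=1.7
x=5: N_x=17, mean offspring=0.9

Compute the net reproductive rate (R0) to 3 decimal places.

0.844

lx = nx/n0 = nx/250: 1, 0.528, 0.308, 0.18, 0.108, 0.068
lx·mx by age: 0, 0.2112, 0.154, 0.234, 0.1836, 0.0612
R0 = Σ lx·mx = 0.844 → 0.844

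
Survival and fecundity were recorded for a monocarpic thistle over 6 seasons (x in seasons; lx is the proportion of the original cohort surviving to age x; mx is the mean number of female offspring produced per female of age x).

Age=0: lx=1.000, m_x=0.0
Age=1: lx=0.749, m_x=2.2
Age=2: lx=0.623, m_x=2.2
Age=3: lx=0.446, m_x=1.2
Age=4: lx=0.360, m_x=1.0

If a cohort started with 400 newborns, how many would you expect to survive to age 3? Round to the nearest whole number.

Expected survivors = N0 · l_3 = 400 × 0.446 = 178.4 → 178

178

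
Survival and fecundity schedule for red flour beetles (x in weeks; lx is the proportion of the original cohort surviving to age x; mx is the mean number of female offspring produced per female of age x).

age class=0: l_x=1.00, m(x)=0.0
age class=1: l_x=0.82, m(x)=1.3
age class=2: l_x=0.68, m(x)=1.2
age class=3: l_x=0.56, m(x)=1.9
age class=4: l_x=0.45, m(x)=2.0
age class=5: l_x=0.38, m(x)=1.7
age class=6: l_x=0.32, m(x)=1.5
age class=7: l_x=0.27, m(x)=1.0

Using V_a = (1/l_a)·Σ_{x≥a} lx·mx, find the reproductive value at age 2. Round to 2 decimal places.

lx·mx for x ≥ 2: 0.816, 1.064, 0.9, 0.646, 0.48, 0.27 → sum = 4.176
V_2 = 4.176 / l_2 = 4.176 / 0.68 = 6.141176… → 6.14

6.14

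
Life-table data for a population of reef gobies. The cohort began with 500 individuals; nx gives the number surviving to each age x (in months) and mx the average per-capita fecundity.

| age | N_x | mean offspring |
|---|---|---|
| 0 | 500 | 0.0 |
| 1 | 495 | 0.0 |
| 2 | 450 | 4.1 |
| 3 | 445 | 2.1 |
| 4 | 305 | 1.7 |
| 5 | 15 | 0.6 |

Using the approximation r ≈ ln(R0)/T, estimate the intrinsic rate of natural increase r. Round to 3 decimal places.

lx = nx/n0 = nx/500: 1, 0.99, 0.9, 0.89, 0.61, 0.03
R0 = Σ lx·mx = 0 + 0 + 3.69 + 1.869 + 1.037 + 0.018 = 6.614
Σ x·lx·mx = 17.225; T = 17.225/6.614 = 2.60432…
r ≈ ln(R0)/T = ln(6.614)/2.60432… = 0.7254… → 0.725

0.725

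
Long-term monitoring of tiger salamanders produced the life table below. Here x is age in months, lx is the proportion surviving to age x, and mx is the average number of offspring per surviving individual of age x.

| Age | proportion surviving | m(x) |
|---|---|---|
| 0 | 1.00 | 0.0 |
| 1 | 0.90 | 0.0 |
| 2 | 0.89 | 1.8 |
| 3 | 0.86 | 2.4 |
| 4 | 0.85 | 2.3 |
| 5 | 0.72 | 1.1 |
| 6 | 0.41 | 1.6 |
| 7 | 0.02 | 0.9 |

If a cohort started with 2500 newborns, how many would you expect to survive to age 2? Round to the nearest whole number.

2225

Expected survivors = N0 · l_2 = 2500 × 0.89 = 2225 → 2225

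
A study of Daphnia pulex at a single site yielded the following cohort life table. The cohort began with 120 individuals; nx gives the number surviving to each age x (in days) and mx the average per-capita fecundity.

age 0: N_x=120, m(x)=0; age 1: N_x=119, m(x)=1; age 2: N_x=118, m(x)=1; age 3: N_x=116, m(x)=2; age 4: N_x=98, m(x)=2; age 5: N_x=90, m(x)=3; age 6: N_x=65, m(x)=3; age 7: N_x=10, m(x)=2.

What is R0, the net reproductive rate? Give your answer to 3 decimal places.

lx = nx/n0 = nx/120: 1, 0.99167…, 0.98333…, 0.96667…, 0.81667…, 0.75, 0.54167…, 0.08333…
lx·mx by age: 0, 0.991667…, 0.983333…, 1.933333…, 1.633333…, 2.25, 1.625…, 0.166667…
R0 = Σ lx·mx = 9.583333… → 9.583

9.583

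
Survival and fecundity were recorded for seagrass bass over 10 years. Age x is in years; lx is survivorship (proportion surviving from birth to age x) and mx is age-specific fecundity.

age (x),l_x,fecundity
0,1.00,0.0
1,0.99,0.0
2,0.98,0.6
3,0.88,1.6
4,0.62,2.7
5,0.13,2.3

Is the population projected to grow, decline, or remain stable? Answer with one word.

growing

R0 = Σ lx·mx = 0 + 0 + 0.588 + 1.408 + 1.674 + 0.299 = 3.969
R0 > 1, so the population is growing.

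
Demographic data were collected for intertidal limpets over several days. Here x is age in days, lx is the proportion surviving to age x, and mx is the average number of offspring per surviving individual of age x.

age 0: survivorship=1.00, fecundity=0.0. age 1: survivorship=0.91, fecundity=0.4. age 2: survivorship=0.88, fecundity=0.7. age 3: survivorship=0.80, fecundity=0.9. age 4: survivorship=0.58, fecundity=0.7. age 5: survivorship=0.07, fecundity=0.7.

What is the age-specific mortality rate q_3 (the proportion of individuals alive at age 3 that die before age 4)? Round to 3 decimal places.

q_3 = (l_3 − l_4) / l_3 = (0.8 − 0.58) / 0.8
     = 0.22 / 0.8 = 0.275 → 0.275

0.275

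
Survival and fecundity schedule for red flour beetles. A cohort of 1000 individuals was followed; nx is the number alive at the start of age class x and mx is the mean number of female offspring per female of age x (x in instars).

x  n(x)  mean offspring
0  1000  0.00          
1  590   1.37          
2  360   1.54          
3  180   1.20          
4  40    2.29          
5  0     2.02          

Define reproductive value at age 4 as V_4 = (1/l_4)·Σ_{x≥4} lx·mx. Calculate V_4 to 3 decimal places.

lx = nx/n0 = nx/1000: 1, 0.59, 0.36, 0.18, 0.04, 0
lx·mx for x ≥ 4: 0.0916, 0 → sum = 0.0916
V_4 = 0.0916 / l_4 = 0.0916 / 0.04 = 2.29 → 2.290

2.290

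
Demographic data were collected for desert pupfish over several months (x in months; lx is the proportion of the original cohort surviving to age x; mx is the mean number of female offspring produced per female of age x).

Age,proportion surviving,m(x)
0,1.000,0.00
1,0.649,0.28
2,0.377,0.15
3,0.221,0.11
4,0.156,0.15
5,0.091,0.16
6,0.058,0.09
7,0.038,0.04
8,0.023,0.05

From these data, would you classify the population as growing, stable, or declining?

R0 = Σ lx·mx = 0 + 0.18172 + 0.05655 + 0.02431 + 0.0234 + 0.01456 + 0.00522 + 0.00152 + 0.00115 = 0.30843
R0 < 1, so the population is declining.

declining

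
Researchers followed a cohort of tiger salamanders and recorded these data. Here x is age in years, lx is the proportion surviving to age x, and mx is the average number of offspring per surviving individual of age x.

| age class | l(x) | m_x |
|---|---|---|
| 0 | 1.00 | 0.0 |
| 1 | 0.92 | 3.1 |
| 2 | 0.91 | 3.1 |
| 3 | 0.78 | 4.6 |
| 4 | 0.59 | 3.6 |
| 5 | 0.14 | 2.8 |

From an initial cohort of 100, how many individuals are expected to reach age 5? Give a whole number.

Expected survivors = N0 · l_5 = 100 × 0.14 = 14 → 14

14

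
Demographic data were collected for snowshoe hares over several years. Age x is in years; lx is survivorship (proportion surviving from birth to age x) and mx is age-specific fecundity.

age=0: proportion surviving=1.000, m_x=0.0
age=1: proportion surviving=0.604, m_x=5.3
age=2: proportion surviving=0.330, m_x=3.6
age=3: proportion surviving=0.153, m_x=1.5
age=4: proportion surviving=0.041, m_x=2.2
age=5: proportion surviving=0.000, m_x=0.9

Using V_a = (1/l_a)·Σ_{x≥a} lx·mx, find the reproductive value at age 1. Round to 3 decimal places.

7.796

lx·mx for x ≥ 1: 3.2012, 1.188, 0.2295, 0.0902, 0 → sum = 4.7089
V_1 = 4.7089 / l_1 = 4.7089 / 0.604 = 7.796192… → 7.796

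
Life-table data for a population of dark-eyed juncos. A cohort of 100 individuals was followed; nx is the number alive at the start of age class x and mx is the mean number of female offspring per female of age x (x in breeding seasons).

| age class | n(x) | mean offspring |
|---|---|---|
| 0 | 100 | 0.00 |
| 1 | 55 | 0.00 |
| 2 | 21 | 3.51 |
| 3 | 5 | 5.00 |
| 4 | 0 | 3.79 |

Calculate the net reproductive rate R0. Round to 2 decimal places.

0.99

lx = nx/n0 = nx/100: 1, 0.55, 0.21, 0.05, 0
lx·mx by age: 0, 0, 0.7371, 0.25, 0
R0 = Σ lx·mx = 0.9871 → 0.99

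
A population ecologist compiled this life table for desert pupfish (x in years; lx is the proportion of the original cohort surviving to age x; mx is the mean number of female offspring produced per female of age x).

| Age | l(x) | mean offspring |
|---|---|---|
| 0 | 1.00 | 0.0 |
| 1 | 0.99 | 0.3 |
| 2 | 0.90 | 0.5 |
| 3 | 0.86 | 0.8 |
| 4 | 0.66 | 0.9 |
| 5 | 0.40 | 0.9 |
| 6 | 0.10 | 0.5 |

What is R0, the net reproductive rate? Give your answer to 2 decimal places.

2.44

lx·mx by age: 0, 0.297, 0.45, 0.688, 0.594, 0.36, 0.05
R0 = Σ lx·mx = 2.439 → 2.44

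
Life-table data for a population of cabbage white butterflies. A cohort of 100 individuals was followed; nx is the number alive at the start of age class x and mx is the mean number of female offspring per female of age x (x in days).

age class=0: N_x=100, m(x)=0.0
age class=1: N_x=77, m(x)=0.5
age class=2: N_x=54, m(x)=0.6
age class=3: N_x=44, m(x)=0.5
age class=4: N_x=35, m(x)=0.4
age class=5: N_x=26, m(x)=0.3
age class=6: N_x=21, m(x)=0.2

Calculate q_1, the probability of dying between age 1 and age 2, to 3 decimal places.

0.299

lx = nx/n0 = nx/100: 1, 0.77, 0.54, 0.44, 0.35, 0.26, 0.21
q_1 = (l_1 − l_2) / l_1 = (0.77 − 0.54) / 0.77
     = 0.23 / 0.77 = 0.298701… → 0.299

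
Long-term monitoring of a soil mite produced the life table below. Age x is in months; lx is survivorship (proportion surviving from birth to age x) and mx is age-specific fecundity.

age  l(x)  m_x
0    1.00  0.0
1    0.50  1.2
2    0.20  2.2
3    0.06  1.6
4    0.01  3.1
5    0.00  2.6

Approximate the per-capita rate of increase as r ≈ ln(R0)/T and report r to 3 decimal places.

0.095

R0 = Σ lx·mx = 0 + 0.6 + 0.44 + 0.096 + 0.031 + 0 = 1.167
Σ x·lx·mx = 1.892; T = 1.892/1.167 = 1.62125…
r ≈ ln(R0)/T = ln(1.167)/1.62125… = 0.09526… → 0.095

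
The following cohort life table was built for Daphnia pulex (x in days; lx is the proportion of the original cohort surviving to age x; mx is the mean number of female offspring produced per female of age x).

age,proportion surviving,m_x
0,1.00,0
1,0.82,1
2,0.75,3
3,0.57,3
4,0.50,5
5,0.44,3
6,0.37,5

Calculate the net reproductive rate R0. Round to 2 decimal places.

lx·mx by age: 0, 0.82, 2.25, 1.71, 2.5, 1.32, 1.85
R0 = Σ lx·mx = 10.45 → 10.45

10.45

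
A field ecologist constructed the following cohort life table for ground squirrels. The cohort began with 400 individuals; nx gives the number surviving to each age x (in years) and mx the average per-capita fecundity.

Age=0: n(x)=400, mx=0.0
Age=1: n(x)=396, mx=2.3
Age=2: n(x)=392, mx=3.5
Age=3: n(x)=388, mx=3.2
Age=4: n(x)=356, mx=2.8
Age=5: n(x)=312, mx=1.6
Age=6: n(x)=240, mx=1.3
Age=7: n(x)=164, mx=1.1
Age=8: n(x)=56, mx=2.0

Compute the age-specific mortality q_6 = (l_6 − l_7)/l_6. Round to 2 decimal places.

0.32

lx = nx/n0 = nx/400: 1, 0.99, 0.98, 0.97, 0.89, 0.78, 0.6, 0.41, 0.14
q_6 = (l_6 − l_7) / l_6 = (0.6 − 0.41) / 0.6
     = 0.19 / 0.6 = 0.316667… → 0.32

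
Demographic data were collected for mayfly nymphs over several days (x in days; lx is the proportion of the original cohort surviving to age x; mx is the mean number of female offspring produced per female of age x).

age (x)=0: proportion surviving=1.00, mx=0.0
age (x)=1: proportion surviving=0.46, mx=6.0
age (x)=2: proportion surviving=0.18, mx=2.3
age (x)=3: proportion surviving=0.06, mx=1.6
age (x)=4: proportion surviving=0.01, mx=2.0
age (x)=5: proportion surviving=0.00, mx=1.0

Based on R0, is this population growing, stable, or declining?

R0 = Σ lx·mx = 0 + 2.76 + 0.414 + 0.096 + 0.02 + 0 = 3.29
R0 > 1, so the population is growing.

growing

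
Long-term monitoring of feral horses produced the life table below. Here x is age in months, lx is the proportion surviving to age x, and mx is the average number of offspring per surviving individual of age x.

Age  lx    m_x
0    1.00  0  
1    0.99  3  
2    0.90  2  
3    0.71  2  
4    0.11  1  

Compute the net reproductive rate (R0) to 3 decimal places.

lx·mx by age: 0, 2.97, 1.8, 1.42, 0.11
R0 = Σ lx·mx = 6.3 → 6.300

6.300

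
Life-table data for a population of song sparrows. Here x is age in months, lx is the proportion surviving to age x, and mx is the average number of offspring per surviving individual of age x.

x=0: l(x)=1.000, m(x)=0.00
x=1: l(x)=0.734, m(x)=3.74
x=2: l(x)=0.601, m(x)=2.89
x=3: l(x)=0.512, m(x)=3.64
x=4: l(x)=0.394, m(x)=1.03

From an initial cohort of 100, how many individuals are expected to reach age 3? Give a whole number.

Expected survivors = N0 · l_3 = 100 × 0.512 = 51.2 → 51

51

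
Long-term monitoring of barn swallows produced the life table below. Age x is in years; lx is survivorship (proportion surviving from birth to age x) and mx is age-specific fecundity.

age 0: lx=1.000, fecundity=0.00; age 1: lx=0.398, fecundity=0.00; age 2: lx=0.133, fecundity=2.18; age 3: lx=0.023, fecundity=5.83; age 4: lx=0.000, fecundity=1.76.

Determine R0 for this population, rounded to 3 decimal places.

lx·mx by age: 0, 0, 0.28994, 0.13409, 0
R0 = Σ lx·mx = 0.42403 → 0.424

0.424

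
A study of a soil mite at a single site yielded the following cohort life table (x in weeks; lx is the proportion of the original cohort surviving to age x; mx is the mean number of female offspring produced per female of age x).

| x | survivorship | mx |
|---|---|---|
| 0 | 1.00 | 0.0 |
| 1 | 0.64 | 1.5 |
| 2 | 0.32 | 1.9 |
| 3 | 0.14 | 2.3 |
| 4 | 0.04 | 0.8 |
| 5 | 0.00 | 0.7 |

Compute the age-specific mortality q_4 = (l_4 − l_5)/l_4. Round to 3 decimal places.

q_4 = (l_4 − l_5) / l_4 = (0.04 − 0) / 0.04
     = 0.04 / 0.04 = 1 → 1.000

1.000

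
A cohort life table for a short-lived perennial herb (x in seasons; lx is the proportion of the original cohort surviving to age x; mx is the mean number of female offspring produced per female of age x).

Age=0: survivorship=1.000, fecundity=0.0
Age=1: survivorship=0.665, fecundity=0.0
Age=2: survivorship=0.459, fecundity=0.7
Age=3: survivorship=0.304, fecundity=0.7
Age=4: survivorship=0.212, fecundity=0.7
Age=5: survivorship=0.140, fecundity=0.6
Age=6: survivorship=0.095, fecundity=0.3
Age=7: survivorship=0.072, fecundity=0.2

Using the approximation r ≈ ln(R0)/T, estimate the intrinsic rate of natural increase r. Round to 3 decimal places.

R0 = Σ lx·mx = 0 + 0 + 0.3213 + 0.2128 + 0.1484 + 0.084 + 0.0285 + 0.0144 = 0.8094
Σ x·lx·mx = 2.5664; T = 2.5664/0.8094 = 3.17074…
r ≈ ln(R0)/T = ln(0.8094)/3.17074… = -0.06669… → -0.067

-0.067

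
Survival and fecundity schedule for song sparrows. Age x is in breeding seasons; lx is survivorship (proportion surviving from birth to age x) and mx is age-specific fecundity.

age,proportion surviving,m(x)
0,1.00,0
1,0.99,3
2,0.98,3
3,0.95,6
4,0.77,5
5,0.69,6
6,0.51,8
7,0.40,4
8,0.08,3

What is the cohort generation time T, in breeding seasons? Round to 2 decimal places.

lx·mx: 0, 2.97, 2.94, 5.7, 3.85, 4.14, 4.08, 1.6, 0.24 → R0 = 25.52
x·lx·mx: 0, 2.97, 5.88, 17.1, 15.4, 20.7, 24.48, 11.2, 1.92 → Σ = 99.65
T = 99.65 / 25.52 = 3.904781… → 3.90

3.90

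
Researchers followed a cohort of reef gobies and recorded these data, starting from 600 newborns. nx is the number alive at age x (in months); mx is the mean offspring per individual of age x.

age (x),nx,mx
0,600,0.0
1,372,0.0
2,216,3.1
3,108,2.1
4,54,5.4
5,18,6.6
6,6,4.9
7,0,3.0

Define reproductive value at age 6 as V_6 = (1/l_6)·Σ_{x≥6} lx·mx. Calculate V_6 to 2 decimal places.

4.90

lx = nx/n0 = nx/600: 1, 0.62, 0.36, 0.18, 0.09, 0.03, 0.01, 0
lx·mx for x ≥ 6: 0.049, 0 → sum = 0.049
V_6 = 0.049 / l_6 = 0.049 / 0.01 = 4.9 → 4.90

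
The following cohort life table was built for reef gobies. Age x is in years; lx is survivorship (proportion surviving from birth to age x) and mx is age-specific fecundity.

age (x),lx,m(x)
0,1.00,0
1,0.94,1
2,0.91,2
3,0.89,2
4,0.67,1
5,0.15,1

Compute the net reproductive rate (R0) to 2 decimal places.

lx·mx by age: 0, 0.94, 1.82, 1.78, 0.67, 0.15
R0 = Σ lx·mx = 5.36 → 5.36

5.36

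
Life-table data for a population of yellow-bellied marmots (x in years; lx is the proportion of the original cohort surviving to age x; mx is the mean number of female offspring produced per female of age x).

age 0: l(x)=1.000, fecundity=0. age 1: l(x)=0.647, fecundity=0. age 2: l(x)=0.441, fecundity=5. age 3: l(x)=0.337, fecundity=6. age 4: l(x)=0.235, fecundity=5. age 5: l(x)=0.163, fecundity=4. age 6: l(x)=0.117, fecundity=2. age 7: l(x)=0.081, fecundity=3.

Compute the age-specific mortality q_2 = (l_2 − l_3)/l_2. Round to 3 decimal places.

0.236

q_2 = (l_2 − l_3) / l_2 = (0.441 − 0.337) / 0.441
     = 0.104 / 0.441 = 0.235828… → 0.236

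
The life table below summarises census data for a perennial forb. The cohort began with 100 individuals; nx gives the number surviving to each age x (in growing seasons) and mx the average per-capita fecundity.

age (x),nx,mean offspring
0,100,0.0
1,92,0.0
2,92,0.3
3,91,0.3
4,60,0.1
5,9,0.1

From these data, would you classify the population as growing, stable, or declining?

lx = nx/n0 = nx/100: 1, 0.92, 0.92, 0.91, 0.6, 0.09
R0 = Σ lx·mx = 0 + 0 + 0.276 + 0.273 + 0.06 + 0.009 = 0.618
R0 < 1, so the population is declining.

declining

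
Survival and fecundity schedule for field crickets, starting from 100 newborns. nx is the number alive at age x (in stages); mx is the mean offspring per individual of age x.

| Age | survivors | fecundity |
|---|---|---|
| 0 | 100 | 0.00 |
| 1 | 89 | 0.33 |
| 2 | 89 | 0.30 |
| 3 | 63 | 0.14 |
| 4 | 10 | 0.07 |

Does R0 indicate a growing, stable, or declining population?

declining

lx = nx/n0 = nx/100: 1, 0.89, 0.89, 0.63, 0.1
R0 = Σ lx·mx = 0 + 0.2937 + 0.267 + 0.0882 + 0.007 = 0.6559
R0 < 1, so the population is declining.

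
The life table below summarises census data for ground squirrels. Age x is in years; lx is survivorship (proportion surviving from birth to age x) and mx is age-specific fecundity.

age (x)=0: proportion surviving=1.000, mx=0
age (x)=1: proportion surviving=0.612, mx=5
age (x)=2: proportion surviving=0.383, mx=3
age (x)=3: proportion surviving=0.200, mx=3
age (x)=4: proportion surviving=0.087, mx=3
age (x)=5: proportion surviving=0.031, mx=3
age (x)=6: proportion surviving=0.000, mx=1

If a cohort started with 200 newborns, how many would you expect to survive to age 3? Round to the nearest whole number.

Expected survivors = N0 · l_3 = 200 × 0.200 = 40 → 40

40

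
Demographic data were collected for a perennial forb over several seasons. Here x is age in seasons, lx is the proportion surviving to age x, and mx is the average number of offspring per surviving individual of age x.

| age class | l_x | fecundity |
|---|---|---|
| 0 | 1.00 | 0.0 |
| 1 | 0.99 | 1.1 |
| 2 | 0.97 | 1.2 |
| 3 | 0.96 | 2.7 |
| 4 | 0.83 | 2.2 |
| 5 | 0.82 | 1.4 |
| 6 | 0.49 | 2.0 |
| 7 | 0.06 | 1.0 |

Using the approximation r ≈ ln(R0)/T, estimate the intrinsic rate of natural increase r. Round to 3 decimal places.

R0 = Σ lx·mx = 0 + 1.089 + 1.164 + 2.592 + 1.826 + 1.148 + 0.98 + 0.06 = 8.859
Σ x·lx·mx = 30.537; T = 30.537/8.859 = 3.447…
r ≈ ln(R0)/T = ln(8.859)/3.447… = 0.63285… → 0.633

0.633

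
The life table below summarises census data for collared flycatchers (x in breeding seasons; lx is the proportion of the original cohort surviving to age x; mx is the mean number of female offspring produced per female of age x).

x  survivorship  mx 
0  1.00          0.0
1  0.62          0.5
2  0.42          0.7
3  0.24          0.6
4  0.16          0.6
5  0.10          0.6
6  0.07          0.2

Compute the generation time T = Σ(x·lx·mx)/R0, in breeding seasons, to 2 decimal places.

2.29

lx·mx: 0, 0.31, 0.294, 0.144, 0.096, 0.06, 0.014 → R0 = 0.918
x·lx·mx: 0, 0.31, 0.588, 0.432, 0.384, 0.3, 0.084 → Σ = 2.098
T = 2.098 / 0.918 = 2.285403… → 2.29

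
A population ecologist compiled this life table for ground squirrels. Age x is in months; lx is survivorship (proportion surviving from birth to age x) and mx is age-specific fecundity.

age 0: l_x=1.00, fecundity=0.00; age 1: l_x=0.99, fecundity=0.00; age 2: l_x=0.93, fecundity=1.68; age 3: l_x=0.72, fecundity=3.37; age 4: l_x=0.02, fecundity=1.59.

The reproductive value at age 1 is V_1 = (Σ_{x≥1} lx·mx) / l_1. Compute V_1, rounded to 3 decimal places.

lx·mx for x ≥ 1: 0, 1.5624, 2.4264, 0.0318 → sum = 4.0206
V_1 = 4.0206 / l_1 = 4.0206 / 0.99 = 4.061212… → 4.061

4.061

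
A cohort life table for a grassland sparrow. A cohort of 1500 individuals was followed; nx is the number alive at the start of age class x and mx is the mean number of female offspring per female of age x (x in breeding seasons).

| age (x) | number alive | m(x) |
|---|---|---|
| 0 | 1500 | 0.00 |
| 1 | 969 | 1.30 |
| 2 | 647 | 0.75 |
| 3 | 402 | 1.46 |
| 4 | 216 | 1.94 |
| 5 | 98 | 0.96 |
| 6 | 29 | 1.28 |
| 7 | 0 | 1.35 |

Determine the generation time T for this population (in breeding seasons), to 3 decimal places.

2.207

lx = nx/n0 = nx/1500: 1, 0.646, 0.43133…, 0.268, 0.144, 0.06533…, 0.01933…, 0
lx·mx: 0, 0.8398, 0.3235…, 0.39128, 0.27936, 0.06272…, 0.024747…, 0 → R0 = 1.921407…
x·lx·mx: 0, 0.8398, 0.647…, 1.17384, 1.11744, 0.3136…, 0.14848…, 0 → Σ = 4.24016…
T = 4.24016… / 1.921407… = 2.2068… → 2.207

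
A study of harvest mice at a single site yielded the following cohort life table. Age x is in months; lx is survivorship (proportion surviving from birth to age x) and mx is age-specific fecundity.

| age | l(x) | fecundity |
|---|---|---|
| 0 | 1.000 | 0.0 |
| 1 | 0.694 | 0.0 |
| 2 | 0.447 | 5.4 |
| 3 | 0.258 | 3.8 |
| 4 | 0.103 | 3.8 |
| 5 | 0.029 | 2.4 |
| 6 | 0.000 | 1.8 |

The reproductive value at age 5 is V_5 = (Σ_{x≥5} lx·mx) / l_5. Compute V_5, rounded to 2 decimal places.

2.40

lx·mx for x ≥ 5: 0.0696, 0 → sum = 0.0696
V_5 = 0.0696 / l_5 = 0.0696 / 0.029 = 2.4 → 2.40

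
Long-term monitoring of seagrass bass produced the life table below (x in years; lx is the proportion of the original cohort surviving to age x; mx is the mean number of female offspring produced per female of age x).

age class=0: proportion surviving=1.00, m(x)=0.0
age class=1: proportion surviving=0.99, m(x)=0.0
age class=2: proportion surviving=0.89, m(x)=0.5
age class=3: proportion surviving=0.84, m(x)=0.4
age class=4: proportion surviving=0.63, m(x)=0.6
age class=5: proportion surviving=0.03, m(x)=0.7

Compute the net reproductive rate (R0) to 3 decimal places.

lx·mx by age: 0, 0, 0.445, 0.336, 0.378, 0.021
R0 = Σ lx·mx = 1.18 → 1.180

1.180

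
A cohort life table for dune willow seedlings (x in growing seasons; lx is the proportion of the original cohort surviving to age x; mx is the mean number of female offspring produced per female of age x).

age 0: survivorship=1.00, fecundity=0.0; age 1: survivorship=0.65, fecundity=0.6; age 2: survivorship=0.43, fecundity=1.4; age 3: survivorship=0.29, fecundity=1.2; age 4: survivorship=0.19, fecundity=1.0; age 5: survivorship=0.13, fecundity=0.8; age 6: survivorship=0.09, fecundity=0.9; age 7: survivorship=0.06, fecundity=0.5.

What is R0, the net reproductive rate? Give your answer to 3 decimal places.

lx·mx by age: 0, 0.39, 0.602, 0.348, 0.19, 0.104, 0.081, 0.03
R0 = Σ lx·mx = 1.745 → 1.745

1.745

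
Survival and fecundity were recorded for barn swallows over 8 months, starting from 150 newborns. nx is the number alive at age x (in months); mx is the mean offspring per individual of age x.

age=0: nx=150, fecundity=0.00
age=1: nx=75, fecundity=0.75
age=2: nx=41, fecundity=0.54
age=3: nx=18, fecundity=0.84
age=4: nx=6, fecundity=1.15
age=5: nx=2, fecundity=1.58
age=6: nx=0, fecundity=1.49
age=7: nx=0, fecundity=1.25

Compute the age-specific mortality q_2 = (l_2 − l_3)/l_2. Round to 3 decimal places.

lx = nx/n0 = nx/150: 1, 0.5, 0.27333…, 0.12, 0.04, 0.01333…, 0, 0
q_2 = (l_2 − l_3) / l_2 = (0.273333… − 0.12) / 0.273333…
     = 0.153333… / 0.273333… = 0.560976… → 0.561

0.561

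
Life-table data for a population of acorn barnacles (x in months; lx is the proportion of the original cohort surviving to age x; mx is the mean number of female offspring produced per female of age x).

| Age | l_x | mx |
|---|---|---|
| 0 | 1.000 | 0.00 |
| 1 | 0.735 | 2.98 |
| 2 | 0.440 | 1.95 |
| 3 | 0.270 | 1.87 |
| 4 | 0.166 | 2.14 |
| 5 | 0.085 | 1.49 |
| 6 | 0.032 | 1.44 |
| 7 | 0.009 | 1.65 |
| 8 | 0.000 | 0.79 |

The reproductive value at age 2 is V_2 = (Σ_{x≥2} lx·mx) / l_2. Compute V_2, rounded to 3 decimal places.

4.331

lx·mx for x ≥ 2: 0.858, 0.5049, 0.35524, 0.12665, 0.04608, 0.01485, 0 → sum = 1.90572
V_2 = 1.90572 / l_2 = 1.90572 / 0.44 = 4.331182… → 4.331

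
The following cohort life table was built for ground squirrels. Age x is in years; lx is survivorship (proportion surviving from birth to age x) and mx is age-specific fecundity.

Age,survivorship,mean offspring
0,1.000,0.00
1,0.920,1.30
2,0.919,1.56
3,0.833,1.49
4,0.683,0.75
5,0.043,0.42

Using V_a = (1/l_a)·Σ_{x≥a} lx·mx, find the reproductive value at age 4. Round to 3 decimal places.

0.776

lx·mx for x ≥ 4: 0.51225, 0.01806 → sum = 0.53031
V_4 = 0.53031 / l_4 = 0.53031 / 0.683 = 0.776442… → 0.776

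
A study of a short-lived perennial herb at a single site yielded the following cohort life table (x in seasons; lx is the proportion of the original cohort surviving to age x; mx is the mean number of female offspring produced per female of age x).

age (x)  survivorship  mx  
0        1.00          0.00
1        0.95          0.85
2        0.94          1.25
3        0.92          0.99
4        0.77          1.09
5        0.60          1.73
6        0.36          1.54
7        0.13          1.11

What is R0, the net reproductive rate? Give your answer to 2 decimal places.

5.47

lx·mx by age: 0, 0.8075, 1.175, 0.9108, 0.8393, 1.038, 0.5544, 0.1443
R0 = Σ lx·mx = 5.4693 → 5.47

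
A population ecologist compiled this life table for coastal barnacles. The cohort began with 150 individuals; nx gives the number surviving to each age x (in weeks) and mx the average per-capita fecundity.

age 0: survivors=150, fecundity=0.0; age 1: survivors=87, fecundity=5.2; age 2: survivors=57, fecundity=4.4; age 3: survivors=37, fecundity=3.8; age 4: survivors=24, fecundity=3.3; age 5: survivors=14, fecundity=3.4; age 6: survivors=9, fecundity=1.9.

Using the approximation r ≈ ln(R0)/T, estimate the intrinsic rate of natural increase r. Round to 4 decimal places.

lx = nx/n0 = nx/150: 1, 0.58, 0.38, 0.24667…, 0.16, 0.09333…, 0.06
R0 = Σ lx·mx = 0 + 3.016 + 1.672 + 0.93733… + 0.528 + 0.31733… + 0.114 = 6.584667…
Σ x·lx·mx = 13.554667…; T = 13.554667…/6.584667… = 2.05852…
r ≈ ln(R0)/T = ln(6.584667…)/2.05852… = 0.915582… → 0.9156

0.9156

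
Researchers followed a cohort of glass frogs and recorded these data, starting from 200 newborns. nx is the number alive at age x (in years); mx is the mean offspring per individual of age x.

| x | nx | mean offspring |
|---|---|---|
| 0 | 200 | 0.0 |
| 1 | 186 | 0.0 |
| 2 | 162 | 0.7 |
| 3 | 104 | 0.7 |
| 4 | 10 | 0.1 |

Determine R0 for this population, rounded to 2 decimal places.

lx = nx/n0 = nx/200: 1, 0.93, 0.81, 0.52, 0.05
lx·mx by age: 0, 0, 0.567, 0.364, 0.005
R0 = Σ lx·mx = 0.936 → 0.94

0.94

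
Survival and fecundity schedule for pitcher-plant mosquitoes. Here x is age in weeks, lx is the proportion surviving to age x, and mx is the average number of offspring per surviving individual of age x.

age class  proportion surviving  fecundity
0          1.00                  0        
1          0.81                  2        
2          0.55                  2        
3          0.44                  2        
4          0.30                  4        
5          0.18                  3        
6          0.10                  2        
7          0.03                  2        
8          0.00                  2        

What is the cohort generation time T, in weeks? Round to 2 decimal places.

lx·mx: 0, 1.62, 1.1, 0.88, 1.2, 0.54, 0.2, 0.06, 0 → R0 = 5.6
x·lx·mx: 0, 1.62, 2.2, 2.64, 4.8, 2.7, 1.2, 0.42, 0 → Σ = 15.58
T = 15.58 / 5.6 = 2.782143… → 2.78

2.78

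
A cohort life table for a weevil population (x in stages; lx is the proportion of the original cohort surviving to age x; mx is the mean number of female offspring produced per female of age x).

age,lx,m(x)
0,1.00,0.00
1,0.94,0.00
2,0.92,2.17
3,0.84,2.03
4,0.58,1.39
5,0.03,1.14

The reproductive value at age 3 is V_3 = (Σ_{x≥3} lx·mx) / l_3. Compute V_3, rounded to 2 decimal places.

3.03

lx·mx for x ≥ 3: 1.7052, 0.8062, 0.0342 → sum = 2.5456
V_3 = 2.5456 / l_3 = 2.5456 / 0.84 = 3.030476… → 3.03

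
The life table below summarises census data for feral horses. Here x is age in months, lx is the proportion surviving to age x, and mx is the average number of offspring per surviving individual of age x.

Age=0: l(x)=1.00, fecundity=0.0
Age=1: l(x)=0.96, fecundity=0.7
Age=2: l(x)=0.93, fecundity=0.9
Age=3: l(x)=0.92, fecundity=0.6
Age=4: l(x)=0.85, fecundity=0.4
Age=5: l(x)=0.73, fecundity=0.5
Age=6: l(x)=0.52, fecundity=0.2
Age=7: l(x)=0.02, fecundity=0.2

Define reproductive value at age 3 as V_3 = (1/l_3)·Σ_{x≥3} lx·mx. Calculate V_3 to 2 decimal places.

1.48

lx·mx for x ≥ 3: 0.552, 0.34, 0.365, 0.104, 0.004 → sum = 1.365
V_3 = 1.365 / l_3 = 1.365 / 0.92 = 1.483696… → 1.48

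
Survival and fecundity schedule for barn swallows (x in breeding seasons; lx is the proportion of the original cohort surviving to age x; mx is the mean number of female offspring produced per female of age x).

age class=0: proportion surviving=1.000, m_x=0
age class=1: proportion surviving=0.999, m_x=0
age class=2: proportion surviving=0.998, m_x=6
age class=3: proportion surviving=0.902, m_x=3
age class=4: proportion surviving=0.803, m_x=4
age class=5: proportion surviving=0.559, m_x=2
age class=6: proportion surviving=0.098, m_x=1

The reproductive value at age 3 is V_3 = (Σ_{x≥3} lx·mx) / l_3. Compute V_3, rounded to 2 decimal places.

7.91

lx·mx for x ≥ 3: 2.706, 3.212, 1.118, 0.098 → sum = 7.134
V_3 = 7.134 / l_3 = 7.134 / 0.902 = 7.909091… → 7.91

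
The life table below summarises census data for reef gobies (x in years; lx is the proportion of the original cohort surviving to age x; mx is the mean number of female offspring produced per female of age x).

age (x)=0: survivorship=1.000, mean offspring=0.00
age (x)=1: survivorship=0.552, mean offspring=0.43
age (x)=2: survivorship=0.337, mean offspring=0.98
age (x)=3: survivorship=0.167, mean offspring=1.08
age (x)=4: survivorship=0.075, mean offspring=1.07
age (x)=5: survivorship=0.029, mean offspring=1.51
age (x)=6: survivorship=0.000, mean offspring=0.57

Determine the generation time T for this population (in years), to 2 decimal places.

lx·mx: 0, 0.23736, 0.33026, 0.18036, 0.08025, 0.04379, 0 → R0 = 0.87202
x·lx·mx: 0, 0.23736, 0.66052, 0.54108, 0.321, 0.21895, 0 → Σ = 1.97891
T = 1.97891 / 0.87202 = 2.26934… → 2.27

2.27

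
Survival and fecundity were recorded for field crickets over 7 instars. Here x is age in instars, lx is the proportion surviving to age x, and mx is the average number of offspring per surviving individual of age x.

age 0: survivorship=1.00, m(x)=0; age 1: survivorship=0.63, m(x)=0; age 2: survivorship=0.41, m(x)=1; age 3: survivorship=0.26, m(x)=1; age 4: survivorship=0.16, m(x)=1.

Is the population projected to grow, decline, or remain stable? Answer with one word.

R0 = Σ lx·mx = 0 + 0 + 0.41 + 0.26 + 0.16 = 0.83
R0 < 1, so the population is declining.

declining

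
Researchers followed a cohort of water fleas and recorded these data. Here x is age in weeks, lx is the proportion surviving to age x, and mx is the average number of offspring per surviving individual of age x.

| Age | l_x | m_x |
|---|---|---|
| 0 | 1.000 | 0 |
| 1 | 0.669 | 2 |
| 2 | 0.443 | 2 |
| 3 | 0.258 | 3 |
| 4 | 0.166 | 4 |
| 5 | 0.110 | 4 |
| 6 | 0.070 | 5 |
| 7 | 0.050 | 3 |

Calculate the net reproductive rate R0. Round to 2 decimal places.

4.60

lx·mx by age: 0, 1.338, 0.886, 0.774, 0.664, 0.44, 0.35, 0.15
R0 = Σ lx·mx = 4.602 → 4.60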